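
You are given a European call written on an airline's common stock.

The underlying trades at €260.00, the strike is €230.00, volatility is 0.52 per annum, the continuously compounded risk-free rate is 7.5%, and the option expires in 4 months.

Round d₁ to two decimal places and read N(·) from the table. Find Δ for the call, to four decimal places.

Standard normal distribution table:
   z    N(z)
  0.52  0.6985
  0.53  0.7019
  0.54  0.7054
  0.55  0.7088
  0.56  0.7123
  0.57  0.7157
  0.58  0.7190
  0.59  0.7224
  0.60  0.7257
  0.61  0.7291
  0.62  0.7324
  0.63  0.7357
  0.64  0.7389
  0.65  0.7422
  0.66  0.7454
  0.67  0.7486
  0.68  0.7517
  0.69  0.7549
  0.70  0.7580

σ√T = 0.52 × 0.5774 = 0.3002
d₁ = [ln(260/230) + (0.075 + 0.52²/2)·0.3333] / 0.3002 = [0.1226 + 0.0701] / 0.3002 = 0.6418 ⇒ 0.64
N(d₁) = N(0.64) = 0.7389
Δ_call = N(d₁) = 0.7389

0.7389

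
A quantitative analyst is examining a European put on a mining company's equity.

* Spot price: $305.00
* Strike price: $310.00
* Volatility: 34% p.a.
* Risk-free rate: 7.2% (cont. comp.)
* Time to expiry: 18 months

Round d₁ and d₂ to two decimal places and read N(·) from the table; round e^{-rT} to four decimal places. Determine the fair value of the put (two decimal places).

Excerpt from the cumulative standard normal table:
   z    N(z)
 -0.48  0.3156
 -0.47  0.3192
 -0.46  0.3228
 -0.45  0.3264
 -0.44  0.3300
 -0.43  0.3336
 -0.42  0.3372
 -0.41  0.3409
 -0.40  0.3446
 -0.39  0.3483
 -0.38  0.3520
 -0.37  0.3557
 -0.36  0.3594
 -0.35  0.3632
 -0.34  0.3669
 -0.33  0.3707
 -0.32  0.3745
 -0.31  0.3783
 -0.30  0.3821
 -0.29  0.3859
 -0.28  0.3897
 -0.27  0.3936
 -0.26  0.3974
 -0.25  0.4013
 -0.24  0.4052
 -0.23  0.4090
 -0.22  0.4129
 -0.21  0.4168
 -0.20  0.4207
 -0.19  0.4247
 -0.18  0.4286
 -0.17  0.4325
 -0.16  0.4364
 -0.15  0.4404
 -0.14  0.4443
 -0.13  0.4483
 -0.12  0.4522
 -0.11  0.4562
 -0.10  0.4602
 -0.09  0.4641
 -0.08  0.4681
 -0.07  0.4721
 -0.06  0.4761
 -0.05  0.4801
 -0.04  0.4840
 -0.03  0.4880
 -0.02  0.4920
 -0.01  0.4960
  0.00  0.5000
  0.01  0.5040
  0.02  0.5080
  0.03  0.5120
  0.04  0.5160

T = 1.5;  σ√T = 0.4164
d₁ = [ln(305/310) + (0.072 + 0.34²/2)·1.5] / 0.4164 = [-0.0163 + 0.1947] / 0.4164 = 0.4285 ≈ 0.43
d₂ = d₁ − σ√T = 0.4285 − 0.4164 = 0.0121 ≈ 0.01
e^(−rT) = e^(−0.072·1.5) = 0.8976
N(−d₂) = N(-0.01) = 0.4960;  N(−d₁) = N(-0.43) = 0.3336
P = 310·0.8976·0.4960 − 305·0.3336 = 138.0150 − 101.7480 = 36.2670

$36.27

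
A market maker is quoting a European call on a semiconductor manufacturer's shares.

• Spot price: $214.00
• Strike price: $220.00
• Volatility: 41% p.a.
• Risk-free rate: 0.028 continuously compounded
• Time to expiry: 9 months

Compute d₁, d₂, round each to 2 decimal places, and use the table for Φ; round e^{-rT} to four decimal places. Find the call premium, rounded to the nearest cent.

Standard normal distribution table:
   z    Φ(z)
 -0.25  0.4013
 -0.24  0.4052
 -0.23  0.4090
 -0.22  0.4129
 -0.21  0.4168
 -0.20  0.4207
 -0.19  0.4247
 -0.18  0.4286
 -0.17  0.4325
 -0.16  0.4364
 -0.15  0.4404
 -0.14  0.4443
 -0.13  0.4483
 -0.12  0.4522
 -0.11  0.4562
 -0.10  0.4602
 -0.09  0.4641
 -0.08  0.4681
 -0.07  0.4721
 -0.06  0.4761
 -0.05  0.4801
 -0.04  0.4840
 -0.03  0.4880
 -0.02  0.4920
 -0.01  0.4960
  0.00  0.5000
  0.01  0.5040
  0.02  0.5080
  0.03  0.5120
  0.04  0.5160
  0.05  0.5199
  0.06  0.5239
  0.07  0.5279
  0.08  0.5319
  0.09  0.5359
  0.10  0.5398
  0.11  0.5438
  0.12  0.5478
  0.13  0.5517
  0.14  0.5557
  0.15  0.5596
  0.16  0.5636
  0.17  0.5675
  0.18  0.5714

$29.98

T = 0.75;  σ√T = 0.3551
d₁ = [ln(214/220) + (0.028 + ½·0.41²)·0.75] / (σ√T) = (-0.0277 + 0.0840) / 0.3551 = 0.1588 ⇒ 0.16
d₂ = 0.1588 − 0.3551 = -0.1963 ⇒ -0.20
e^(−rT) = e^(−0.028·0.75) = 0.9792
N(d₁) = N(0.16) = 0.5636;  N(d₂) = N(-0.20) = 0.4207
C = 214·0.5636 − 220·0.9792·0.4207 = 120.6104 − 90.6289 = 29.9815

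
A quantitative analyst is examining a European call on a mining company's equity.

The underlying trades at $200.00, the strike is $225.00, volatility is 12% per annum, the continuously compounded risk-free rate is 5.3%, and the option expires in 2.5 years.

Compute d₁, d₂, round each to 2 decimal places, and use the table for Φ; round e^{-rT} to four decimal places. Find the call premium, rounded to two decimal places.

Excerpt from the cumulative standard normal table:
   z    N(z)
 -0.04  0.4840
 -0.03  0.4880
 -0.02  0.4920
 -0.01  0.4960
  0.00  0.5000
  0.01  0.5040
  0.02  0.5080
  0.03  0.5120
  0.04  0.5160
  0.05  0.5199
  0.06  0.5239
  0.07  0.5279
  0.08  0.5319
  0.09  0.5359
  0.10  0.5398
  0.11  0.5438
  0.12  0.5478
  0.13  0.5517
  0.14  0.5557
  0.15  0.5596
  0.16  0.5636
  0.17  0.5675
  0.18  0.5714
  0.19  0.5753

$16.54

T = 2.5;  σ√T = 0.1897
d₁ = [ln(200/225) + (0.053 + 0.12²/2)·2.5] / 0.1897 = [-0.1178 + 0.1505] / 0.1897 = 0.1724 → 0.17
d₂ = d₁ − σ√T = 0.1724 − 0.1897 = -0.0173 → -0.02
e^(−rT) = e^(−0.053·2.5) = 0.8759
N(d₁) = N(0.17) = 0.5675;  N(d₂) = N(-0.02) = 0.4920
C = 200·0.5675 − 225·0.8759·0.4920 = 113.5000 − 96.9621 = 16.5379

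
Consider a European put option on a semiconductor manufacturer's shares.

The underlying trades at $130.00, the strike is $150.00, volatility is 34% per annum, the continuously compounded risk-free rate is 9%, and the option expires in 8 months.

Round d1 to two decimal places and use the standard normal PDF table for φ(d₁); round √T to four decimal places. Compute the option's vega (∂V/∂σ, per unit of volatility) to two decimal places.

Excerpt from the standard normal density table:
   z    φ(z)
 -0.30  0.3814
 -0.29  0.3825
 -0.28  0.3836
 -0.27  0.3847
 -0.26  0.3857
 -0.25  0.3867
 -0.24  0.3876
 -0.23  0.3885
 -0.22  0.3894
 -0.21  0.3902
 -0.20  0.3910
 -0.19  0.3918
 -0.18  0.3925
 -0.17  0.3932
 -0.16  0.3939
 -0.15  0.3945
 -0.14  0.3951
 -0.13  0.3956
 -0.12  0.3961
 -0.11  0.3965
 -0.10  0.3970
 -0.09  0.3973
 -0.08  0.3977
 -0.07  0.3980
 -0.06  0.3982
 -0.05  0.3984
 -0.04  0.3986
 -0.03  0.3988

T = 0.6667;  σ√T = 0.2776
ln(S/K) + (r + σ²/2)T = ln(130/150) + (0.09 + 0.34²/2)·0.6667 = -0.1431 + 0.0985 = -0.0446
d₁ = -0.0446 / 0.2776 = -0.1605 ⇒ -0.16
√T = √0.6667 = 0.8165
φ(d₁) = φ(-0.16) = 0.3939
vega = S·φ(d₁)·√T = 130·0.3939·0.8165 = 41.8105
(Call and put vega coincide under Black-Scholes.)

41.81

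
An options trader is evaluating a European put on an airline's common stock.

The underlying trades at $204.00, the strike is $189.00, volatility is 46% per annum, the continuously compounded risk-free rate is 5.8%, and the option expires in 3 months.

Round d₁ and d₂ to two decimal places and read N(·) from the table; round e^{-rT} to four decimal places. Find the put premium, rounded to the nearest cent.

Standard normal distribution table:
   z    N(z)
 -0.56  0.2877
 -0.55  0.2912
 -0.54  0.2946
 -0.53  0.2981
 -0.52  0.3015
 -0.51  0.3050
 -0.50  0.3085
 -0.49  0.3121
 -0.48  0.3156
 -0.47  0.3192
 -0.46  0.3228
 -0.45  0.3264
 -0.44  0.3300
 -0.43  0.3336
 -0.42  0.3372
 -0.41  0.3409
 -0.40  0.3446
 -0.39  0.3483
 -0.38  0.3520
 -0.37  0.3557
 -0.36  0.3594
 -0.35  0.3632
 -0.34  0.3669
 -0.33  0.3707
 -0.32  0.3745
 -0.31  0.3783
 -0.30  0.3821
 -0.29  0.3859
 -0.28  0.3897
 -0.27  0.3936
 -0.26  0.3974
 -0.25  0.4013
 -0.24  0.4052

$10.37

σ√T = 0.46 × 0.5000 = 0.2300
ln(S/K) + (r + σ²/2)T = ln(204/189) + (0.058 + 0.46²/2)·0.25 = 0.0764 + 0.0410 = 0.1173
d₁ = 0.1173 / 0.2300 = 0.5101 ⇒ 0.51
d₂ = d₁ − σ√T = 0.5101 − 0.2300 = 0.2801 ⇒ 0.28
e^(−rT) = e^(−0.058·0.25) = 0.9856
P = 189·0.9856·N(-0.28) − 204·N(-0.51) = 189·0.9856·0.3897 − 204·0.3050 = 72.5927 − 62.2200 = 10.3727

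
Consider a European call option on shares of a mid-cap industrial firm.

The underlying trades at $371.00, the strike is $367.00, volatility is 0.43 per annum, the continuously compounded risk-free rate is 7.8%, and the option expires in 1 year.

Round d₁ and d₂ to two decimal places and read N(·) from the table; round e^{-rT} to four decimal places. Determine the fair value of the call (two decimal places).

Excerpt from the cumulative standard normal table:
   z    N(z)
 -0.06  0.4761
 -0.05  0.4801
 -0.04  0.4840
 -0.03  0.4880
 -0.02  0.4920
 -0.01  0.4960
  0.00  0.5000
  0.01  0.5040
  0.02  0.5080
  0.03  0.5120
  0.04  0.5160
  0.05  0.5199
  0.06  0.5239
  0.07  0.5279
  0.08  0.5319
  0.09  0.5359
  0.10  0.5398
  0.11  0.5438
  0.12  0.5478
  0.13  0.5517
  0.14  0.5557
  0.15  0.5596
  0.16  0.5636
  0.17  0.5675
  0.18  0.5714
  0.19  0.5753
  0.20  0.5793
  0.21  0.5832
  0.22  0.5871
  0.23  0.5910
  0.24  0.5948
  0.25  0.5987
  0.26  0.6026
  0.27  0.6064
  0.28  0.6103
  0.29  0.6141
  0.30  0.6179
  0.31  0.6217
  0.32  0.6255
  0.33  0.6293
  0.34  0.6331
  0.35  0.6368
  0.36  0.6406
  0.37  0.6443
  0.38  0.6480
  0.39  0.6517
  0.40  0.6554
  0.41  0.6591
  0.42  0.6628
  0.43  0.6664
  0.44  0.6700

$77.52

T = 1;  σ√T = 0.4300
d₁ = [ln(371/367) + (0.078 + ½·0.43²)·1] / (σ√T) = (0.0108 + 0.1704) / 0.4300 = 0.4216 which rounds to 0.42
d₂ = 0.4216 − 0.4300 = -0.0084 which rounds to -0.01
exp(−rT) = exp(−0.078·1) = 0.9250
C = 371·N(0.42) − 367·0.9250·N(-0.01) = 371·0.6628 − 367·0.9250·0.4960 = 245.8988 − 168.3796 = 77.5192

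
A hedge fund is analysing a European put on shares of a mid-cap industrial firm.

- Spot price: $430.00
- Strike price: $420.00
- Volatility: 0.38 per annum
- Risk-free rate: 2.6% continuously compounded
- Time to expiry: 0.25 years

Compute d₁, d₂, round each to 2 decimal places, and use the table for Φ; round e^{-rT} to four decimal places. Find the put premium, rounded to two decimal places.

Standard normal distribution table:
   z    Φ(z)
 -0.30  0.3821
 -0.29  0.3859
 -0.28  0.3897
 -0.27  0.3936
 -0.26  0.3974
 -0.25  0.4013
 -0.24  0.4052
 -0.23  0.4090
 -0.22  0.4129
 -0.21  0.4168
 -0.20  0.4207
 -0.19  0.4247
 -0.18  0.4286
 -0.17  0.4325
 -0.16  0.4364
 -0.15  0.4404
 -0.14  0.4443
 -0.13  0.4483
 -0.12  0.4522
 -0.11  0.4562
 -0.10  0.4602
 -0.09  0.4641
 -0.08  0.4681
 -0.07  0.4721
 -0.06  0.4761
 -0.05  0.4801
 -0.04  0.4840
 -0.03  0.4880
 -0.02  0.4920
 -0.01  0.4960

$26.10

σ√T = 0.38·√0.25 = 0.1900
d₁ = [ln(430/420) + (0.026 + 0.38²/2)·0.25] / 0.1900 = [0.0235 + 0.0245] / 0.1900 = 0.2531 ≈ 0.25
d₂ = d₁ − σ√T = 0.2531 − 0.1900 = 0.0631 ≈ 0.06
e^(−rT) = e^(−0.026·0.25) = 0.9935
N(−d₂) = N(-0.06) = 0.4761;  N(−d₁) = N(-0.25) = 0.4013
P = 420·0.9935·0.4761 − 430·0.4013 = 198.6622 − 172.5590 = 26.1032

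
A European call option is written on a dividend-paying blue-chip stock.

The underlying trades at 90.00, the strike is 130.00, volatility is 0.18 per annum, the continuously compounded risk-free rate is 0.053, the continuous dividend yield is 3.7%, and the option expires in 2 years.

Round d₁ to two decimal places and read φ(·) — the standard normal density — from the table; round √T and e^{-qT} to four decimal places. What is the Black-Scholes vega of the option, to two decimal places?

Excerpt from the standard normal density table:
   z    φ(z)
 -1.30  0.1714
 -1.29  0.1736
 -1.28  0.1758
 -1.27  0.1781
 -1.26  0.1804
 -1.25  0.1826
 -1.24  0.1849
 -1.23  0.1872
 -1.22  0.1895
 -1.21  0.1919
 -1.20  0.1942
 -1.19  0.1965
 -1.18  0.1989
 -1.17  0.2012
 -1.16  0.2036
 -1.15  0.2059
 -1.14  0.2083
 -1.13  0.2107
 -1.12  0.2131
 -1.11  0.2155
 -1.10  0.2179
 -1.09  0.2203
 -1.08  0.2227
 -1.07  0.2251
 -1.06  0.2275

23.23

T = 2;  σ√T = 0.2546
d₁ = [ln(90/130) + (0.053 − 0.037 + 0.18²/2)·2] / 0.2546 = [-0.3677 + 0.0644] / 0.2546 = -1.1916 → -1.19
√T = √2 = 1.4142
φ(d₁) = φ(-1.19) = 0.1965
exp(−qT) = exp(−0.037·2) = 0.9287
vega = S·exp(−qT)·φ(d₁)·√T = 90·0.9287·0.1965·1.4142 = 23.2269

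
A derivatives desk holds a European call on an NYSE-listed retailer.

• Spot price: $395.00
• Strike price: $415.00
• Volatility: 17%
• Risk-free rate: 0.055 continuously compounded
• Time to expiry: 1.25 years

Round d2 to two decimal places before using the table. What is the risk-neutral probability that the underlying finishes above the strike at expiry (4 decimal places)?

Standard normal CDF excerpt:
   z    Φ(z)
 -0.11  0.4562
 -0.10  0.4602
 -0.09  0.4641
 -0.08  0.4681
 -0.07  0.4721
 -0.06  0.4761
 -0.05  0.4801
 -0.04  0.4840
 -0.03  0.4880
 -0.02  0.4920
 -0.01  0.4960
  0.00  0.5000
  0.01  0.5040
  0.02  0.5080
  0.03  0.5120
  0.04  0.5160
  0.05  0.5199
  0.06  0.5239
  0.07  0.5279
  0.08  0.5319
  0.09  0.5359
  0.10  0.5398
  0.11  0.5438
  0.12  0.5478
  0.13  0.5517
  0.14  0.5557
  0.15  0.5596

0.5040

σ√T = 0.17 × 1.1180 = 0.1901
d₁ = [ln(395/415) + (0.055 + 0.17²/2)·1.25] / 0.1901 = [-0.0494 + 0.0868] / 0.1901 = 0.1969 ⇒ 0.20
d₂ = d₁ − σ√T = 0.1969 − 0.1901 = 0.0068 ⇒ 0.01
Risk-neutral Pr[S_T > K] = N(d₂) = N(0.01) = 0.5040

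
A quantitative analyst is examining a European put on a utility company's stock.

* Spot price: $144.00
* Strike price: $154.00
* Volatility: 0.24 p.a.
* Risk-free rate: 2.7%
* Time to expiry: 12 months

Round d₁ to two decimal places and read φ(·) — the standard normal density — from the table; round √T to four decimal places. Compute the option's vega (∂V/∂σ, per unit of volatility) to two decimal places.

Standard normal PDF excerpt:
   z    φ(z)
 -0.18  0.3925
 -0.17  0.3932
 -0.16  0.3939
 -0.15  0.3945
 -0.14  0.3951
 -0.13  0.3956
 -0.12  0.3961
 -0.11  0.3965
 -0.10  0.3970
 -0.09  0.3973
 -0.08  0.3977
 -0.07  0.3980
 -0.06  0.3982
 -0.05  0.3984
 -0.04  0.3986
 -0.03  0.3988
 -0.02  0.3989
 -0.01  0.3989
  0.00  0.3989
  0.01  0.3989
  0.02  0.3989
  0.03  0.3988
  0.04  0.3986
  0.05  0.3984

57.37

σ√T = 0.24·√1 = 0.2400
d₁ = [ln(144/154) + (0.027 + ½·0.24²)·1] / (σ√T) = (-0.0671 + 0.0558) / 0.2400 = -0.0472 ≈ -0.05
√T = √1 = 1.0000
φ(d₁) = φ(-0.05) = 0.3984
vega = S·φ(d₁)·√T = 144·0.3984·1.0000 = 57.3696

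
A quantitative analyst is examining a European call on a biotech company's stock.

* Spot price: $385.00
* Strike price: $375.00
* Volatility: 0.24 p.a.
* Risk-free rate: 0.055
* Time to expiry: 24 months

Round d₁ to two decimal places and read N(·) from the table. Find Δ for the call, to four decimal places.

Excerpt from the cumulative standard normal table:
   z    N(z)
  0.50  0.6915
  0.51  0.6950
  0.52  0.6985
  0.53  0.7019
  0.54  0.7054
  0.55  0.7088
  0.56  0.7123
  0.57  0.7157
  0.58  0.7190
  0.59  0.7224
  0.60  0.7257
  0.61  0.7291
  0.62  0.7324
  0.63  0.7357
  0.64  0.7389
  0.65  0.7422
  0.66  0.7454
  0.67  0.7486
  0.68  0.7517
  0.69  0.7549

0.7157

T = 2;  σ√T = 0.3394
d₁ = [ln(385/375) + (0.055 + 0.24²/2)·2] / 0.3394 = [0.0263 + 0.1676] / 0.3394 = 0.5713 ≈ 0.57
N(d₁) = N(0.57) = 0.7157
Δ_call = N(d₁) = 0.7157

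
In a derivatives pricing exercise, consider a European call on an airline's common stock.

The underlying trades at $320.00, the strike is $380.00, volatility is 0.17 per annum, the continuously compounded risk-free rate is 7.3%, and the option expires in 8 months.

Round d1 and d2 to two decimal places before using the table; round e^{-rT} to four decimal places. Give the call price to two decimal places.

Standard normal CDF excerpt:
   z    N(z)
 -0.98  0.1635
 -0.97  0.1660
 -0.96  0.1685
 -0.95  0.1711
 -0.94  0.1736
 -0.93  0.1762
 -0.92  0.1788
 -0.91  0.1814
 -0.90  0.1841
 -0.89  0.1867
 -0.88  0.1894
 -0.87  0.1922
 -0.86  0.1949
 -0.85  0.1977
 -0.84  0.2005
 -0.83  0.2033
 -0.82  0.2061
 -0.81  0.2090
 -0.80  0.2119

T = 0.6667;  σ√T = 0.1388
d₁ = [ln(320/380) + (0.073 + 0.17²/2)·0.6667] / 0.1388 = [-0.1719 + 0.0583] / 0.1388 = -0.8181 ≈ -0.82
d₂ = d₁ − σ√T = -0.8181 − 0.1388 = -0.9569 ≈ -0.96
e^(−rT) = e^(−0.073·0.6667) = 0.9525
N(d₁) = N(-0.82) = 0.2061;  N(d₂) = N(-0.96) = 0.1685
C = 320·0.2061 − 380·0.9525·0.1685 = 65.9520 − 60.9886 = 4.9634

$4.96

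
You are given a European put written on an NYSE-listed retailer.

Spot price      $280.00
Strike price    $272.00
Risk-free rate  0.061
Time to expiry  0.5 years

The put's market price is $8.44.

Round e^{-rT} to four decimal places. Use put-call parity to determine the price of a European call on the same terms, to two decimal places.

exp(−rT) = exp(−0.061·0.5) = 0.9700
Put-call parity: C − P = S − K·e^(−rT) = 280 − 272·0.9700 = 280 − 263.8400 = 16.1600
C = P + (C − P) = 8.44 + (16.1600) = 24.6000

$24.60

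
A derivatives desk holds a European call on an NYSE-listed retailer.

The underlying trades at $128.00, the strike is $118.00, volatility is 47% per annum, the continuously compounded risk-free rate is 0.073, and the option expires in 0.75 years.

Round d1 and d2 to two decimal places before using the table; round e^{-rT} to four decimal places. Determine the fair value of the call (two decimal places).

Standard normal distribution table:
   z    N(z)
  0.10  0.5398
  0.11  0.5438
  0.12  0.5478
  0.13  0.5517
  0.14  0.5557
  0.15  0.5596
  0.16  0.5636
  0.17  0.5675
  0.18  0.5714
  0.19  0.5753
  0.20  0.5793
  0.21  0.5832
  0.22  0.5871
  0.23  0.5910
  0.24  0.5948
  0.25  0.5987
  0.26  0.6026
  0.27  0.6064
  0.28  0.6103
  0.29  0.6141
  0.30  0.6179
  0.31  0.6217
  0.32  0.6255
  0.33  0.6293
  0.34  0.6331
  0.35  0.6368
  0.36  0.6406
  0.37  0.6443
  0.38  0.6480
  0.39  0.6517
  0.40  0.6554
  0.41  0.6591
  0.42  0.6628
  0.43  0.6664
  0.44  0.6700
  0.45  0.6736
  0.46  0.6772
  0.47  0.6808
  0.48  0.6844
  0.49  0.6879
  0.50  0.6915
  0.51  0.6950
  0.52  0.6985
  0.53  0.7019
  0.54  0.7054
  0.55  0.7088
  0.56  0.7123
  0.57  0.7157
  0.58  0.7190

$28.66

σ√T = 0.47 × 0.8660 = 0.4070
d₁ = [ln(128/118) + (0.073 + ½·0.47²)·0.75] / (σ√T) = (0.0813 + 0.1376) / 0.4070 = 0.5379 ⇒ 0.54
d₂ = 0.5379 − 0.4070 = 0.1308 ⇒ 0.13
e^(−rT) = e^(−0.073·0.75) = 0.9467
N(d₁) = N(0.54) = 0.7054;  N(d₂) = N(0.13) = 0.5517
C = 128·0.7054 − 118·0.9467·0.5517 = 90.2912 − 61.6307 = 28.6605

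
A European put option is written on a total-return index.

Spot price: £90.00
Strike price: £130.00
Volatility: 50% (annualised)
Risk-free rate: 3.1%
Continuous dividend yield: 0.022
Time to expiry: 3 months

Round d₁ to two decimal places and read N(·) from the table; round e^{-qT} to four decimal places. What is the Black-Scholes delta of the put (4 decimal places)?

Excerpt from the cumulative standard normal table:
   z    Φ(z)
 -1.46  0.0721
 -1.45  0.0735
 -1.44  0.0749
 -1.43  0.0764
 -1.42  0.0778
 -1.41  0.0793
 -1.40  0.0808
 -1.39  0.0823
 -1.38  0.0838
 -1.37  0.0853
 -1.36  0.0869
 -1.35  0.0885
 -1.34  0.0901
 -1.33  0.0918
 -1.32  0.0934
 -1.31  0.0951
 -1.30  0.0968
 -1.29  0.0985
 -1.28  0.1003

T = 0.25;  σ√T = 0.2500
d₁ = [ln(90/130) + (0.031 − 0.022 + 0.5²/2)·0.25] / 0.2500 = [-0.3677 + 0.0335] / 0.2500 = -1.3369 which rounds to -1.34
N(d₁) = N(-1.34) = 0.0901
Δ_put = exp(−qT)·(N(d₁) − 1) = 0.9945·(0.0901 − 1) = -0.9049

-0.9049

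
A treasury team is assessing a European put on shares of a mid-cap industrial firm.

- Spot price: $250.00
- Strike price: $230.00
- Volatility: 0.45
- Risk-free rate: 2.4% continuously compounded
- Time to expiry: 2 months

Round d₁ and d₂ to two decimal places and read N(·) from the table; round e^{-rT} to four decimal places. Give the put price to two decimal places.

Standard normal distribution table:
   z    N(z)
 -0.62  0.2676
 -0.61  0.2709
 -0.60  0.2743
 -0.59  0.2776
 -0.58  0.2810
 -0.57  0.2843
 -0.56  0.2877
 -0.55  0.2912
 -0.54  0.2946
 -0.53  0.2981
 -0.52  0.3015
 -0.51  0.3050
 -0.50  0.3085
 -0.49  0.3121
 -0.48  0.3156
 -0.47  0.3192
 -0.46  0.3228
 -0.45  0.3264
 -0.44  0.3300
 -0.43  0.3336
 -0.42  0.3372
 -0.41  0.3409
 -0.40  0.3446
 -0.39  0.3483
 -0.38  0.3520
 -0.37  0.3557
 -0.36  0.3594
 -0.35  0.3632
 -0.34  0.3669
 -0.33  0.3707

$9.56

T = 0.1667;  σ√T = 0.1837
d₁ = [ln(250/230) + (0.024 + 0.45²/2)·0.1667] / 0.1837 = [0.0834 + 0.0209] / 0.1837 = 0.5675 ⇒ 0.57
d₂ = d₁ − σ√T = 0.5675 − 0.1837 = 0.3838 ⇒ 0.38
exp(−rT) = exp(−0.024·0.1667) = 0.9960
P = 230·0.9960·N(-0.38) − 250·N(-0.57) = 230·0.9960·0.3520 − 250·0.2843 = 80.6362 − 71.0750 = 9.5612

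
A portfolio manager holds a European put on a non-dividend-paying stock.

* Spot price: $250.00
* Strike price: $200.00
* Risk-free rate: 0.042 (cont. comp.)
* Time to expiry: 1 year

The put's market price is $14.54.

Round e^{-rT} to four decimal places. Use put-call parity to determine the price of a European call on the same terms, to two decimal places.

e^(−rT) = e^(−0.042·1) = 0.9589
Put-call parity: C − P = S − K·e^(−rT) = 250 − 200·0.9589 = 250 − 191.7800 = 58.2200
C = P + (C − P) = 14.54 + (58.2200) = 72.7600

$72.76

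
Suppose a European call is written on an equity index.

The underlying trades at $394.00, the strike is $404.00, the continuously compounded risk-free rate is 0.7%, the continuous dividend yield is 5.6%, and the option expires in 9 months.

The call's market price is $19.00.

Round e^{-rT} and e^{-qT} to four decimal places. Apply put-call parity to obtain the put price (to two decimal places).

exp(−qT) = exp(−0.056·0.75) = 0.9589;  exp(−rT) = exp(−0.007·0.75) = 0.9948
Put-call parity: C − P = S·e^(−qT) − K·e^(−rT) = 394·0.9589 − 404·0.9948 = 377.8066 − 401.8992 = -24.0926
P = C − (C − P) = 19.00 − (-24.0926) = 43.0926

$43.09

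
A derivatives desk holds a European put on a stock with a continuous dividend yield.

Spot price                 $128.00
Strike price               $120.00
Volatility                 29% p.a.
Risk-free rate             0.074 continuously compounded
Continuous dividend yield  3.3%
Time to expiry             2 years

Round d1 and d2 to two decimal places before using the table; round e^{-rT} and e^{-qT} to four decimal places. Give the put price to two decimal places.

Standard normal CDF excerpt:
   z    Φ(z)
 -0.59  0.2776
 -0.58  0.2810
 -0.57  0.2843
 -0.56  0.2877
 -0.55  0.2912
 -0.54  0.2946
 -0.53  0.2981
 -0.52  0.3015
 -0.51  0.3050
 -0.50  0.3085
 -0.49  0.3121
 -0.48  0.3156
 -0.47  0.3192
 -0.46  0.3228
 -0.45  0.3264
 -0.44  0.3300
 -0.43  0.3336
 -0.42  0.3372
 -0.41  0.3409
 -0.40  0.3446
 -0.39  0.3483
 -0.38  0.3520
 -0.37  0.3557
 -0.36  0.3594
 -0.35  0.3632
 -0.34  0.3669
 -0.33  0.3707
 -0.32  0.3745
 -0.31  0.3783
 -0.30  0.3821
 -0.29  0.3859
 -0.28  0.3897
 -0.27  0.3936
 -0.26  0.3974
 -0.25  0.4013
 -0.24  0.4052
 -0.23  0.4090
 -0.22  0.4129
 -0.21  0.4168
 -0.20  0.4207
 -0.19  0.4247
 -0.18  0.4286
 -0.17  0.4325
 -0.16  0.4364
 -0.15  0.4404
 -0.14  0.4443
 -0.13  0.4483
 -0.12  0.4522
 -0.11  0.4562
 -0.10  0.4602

σ√T = 0.29 × 1.4142 = 0.4101
d₁ = [ln(128/120) + (0.074 − 0.033 + 0.29²/2)·2] / 0.4101 = [0.0645 + 0.1661] / 0.4101 = 0.5624 which rounds to 0.56
d₂ = d₁ − σ√T = 0.5624 − 0.4101 = 0.1522 which rounds to 0.15
exp(−qT) = exp(−0.033·2) = 0.9361;  exp(−rT) = exp(−0.074·2) = 0.8624
N(−d₂) = N(-0.15) = 0.4404;  N(−d₁) = N(-0.56) = 0.2877
P = 120·0.8624·0.4404 − 128·0.9361·0.2877 = 45.5761 − 34.4724 = 11.1037

$11.10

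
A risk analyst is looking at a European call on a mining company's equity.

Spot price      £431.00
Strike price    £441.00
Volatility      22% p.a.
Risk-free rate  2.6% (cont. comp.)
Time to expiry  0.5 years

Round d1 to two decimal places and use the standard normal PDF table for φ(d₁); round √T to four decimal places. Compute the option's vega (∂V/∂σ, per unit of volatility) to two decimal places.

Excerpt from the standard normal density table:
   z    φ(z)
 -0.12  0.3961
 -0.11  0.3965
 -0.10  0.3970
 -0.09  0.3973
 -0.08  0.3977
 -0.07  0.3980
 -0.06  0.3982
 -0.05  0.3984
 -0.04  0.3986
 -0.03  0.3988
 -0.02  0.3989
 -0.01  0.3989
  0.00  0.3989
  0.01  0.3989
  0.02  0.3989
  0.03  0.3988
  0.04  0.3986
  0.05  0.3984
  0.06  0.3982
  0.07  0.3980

σ√T = 0.22·√0.5 = 0.1556
d₁ = [ln(431/441) + (0.026 + ½·0.22²)·0.5] / (σ√T) = (-0.0229 + 0.0251) / 0.1556 = 0.0139 which rounds to 0.01
√T = √0.5 = 0.7071
φ(d₁) = φ(0.01) = 0.3989
vega = S·φ(d₁)·√T = 431·0.3989·0.7071 = 121.5688
(Vega is the same for a European call and put with the same parameters.)

121.57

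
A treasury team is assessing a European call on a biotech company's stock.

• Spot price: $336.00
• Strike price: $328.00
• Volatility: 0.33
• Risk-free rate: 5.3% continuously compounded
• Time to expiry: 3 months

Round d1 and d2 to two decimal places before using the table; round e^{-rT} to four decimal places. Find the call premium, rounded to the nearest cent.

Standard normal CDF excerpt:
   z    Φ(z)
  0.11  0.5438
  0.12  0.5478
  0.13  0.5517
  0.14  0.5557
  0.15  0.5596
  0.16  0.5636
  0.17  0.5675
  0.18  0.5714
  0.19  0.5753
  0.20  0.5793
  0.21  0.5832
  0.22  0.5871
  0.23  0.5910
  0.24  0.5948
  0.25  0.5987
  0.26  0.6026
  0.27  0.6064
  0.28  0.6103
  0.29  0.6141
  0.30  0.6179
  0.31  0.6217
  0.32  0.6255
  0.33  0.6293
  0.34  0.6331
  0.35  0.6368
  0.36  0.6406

σ√T = 0.33·√0.25 = 0.1650
ln(S/K) + (r + σ²/2)T = ln(336/328) + (0.053 + 0.33²/2)·0.25 = 0.0241 + 0.0269 = 0.0510
d₁ = 0.0510 / 0.1650 = 0.3088 which rounds to 0.31
d₂ = d₁ − σ√T = 0.3088 − 0.1650 = 0.1438 which rounds to 0.14
e^(−rT) = e^(−0.053·0.25) = 0.9868
C = 336·N(0.31) − 328·0.9868·N(0.14) = 336·0.6217 − 328·0.9868·0.5557 = 208.8912 − 179.8636 = 29.0276

$29.03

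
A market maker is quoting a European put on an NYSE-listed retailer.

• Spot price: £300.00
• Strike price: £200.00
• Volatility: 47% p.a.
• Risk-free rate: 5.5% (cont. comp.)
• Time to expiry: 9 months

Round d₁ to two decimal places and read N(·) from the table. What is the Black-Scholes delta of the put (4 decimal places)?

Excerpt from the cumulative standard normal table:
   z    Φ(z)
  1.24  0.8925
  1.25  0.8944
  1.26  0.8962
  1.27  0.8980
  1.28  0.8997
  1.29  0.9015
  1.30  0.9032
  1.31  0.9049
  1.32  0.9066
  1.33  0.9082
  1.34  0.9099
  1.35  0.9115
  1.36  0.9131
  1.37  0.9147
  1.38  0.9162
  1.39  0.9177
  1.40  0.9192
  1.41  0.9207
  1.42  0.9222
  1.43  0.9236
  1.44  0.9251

σ√T = 0.47·√0.75 = 0.4070
ln(S/K) + (r + σ²/2)T = ln(300/200) + (0.055 + 0.47²/2)·0.75 = 0.4055 + 0.1241 = 0.5296
d₁ = 0.5296 / 0.4070 = 1.3010 ≈ 1.30
N(d₁) = N(1.30) = 0.9032
Δ_put = N(d₁) − 1 = 0.9032 − 1 = -0.0968

-0.0968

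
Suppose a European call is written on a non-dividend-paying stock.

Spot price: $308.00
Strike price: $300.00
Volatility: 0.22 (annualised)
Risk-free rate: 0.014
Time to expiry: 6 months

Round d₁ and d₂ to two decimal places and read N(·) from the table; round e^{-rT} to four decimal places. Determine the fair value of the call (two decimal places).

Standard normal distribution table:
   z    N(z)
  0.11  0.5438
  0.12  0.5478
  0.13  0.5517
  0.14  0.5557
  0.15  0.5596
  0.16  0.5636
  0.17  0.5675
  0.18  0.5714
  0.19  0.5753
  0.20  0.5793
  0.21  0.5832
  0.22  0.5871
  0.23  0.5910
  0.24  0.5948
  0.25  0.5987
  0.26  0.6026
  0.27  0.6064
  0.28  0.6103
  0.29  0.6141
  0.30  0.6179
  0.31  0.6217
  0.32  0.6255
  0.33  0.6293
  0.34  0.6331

$23.60

T = 0.5;  σ√T = 0.1556
d₁ = [ln(308/300) + (0.014 + ½·0.22²)·0.5] / (σ√T) = (0.0263 + 0.0191) / 0.1556 = 0.2920 which rounds to 0.29
d₂ = 0.2920 − 0.1556 = 0.1364 which rounds to 0.14
exp(−rT) = exp(−0.014·0.5) = 0.9930
N(d₁) = N(0.29) = 0.6141;  N(d₂) = N(0.14) = 0.5557
C = 308·0.6141 − 300·0.9930·0.5557 = 189.1428 − 165.5430 = 23.5998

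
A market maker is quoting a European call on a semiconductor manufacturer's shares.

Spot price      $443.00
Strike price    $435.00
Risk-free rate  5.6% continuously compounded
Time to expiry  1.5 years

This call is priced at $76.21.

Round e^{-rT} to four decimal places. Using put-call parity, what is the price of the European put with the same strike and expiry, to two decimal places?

e^(−rT) = e^(−0.056·1.5) = 0.9194
Put-call parity: C − P = S − K·e^(−rT) = 443 − 435·0.9194 = 443 − 399.9390 = 43.0610
P = C − (C − P) = 76.21 − (43.0610) = 33.1490

$33.15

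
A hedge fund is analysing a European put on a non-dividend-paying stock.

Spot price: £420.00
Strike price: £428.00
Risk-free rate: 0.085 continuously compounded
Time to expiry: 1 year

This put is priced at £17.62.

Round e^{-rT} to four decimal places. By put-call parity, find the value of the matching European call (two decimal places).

e^(−rT) = e^(−0.085·1) = 0.9185
Put-call parity: C − P = S − K·e^(−rT) = 420 − 428·0.9185 = 420 − 393.1180 = 26.8820
C = P + (C − P) = 17.62 + (26.8820) = 44.5020

£44.50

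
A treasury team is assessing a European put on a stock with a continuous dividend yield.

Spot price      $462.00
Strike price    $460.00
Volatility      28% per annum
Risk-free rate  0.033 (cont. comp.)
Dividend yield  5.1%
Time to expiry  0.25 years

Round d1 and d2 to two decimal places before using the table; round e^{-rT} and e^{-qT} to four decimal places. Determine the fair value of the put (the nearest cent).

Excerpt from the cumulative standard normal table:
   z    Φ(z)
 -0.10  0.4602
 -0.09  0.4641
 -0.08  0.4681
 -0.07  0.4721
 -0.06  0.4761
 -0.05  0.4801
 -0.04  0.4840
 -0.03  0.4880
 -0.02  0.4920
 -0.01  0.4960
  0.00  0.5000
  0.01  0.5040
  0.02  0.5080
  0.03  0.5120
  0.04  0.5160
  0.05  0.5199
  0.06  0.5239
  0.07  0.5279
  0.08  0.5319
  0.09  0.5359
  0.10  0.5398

σ√T = 0.28 × 0.5000 = 0.1400
d₁ = [ln(462/460) + (0.033 − 0.051 + ½·0.28²)·0.25] / (σ√T) = (0.0043 + 0.0053) / 0.1400 = 0.0688 ≈ 0.07
d₂ = 0.0688 − 0.1400 = -0.0712 ≈ -0.07
e^(−qT) = e^(−0.051·0.25) = 0.9873;  e^(−rT) = e^(−0.033·0.25) = 0.9918
N(−d₂) = N(0.07) = 0.5279;  N(−d₁) = N(-0.07) = 0.4721
P = 460·0.9918·0.5279 − 462·0.9873·0.4721 = 240.8428 − 215.3402 = 25.5026

$25.50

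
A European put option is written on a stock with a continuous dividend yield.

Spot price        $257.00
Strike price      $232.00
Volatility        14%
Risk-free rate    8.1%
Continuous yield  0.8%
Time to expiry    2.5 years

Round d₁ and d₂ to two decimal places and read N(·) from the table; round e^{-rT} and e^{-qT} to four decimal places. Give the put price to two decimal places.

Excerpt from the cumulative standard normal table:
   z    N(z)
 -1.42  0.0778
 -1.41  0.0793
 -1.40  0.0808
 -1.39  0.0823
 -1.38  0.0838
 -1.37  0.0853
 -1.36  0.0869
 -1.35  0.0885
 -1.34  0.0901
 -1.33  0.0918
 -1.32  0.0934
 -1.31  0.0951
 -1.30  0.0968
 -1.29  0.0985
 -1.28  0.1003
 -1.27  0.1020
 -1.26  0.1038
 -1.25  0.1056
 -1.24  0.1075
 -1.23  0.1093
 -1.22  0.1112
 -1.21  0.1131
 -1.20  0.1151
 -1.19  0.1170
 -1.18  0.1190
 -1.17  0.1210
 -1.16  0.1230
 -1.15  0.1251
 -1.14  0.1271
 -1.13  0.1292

$2.19

σ√T = 0.14 × 1.5811 = 0.2214
d₁ = [ln(257/232) + (0.081 − 0.008 + 0.14²/2)·2.5] / 0.2214 = [0.1023 + 0.2070] / 0.2214 = 1.3974 which rounds to 1.40
d₂ = d₁ − σ√T = 1.3974 − 0.2214 = 1.1761 which rounds to 1.18
e^(−qT) = e^(−0.008·2.5) = 0.9802;  e^(−rT) = e^(−0.081·2.5) = 0.8167
N(−d₂) = N(-1.18) = 0.1190;  N(−d₁) = N(-1.40) = 0.0808
P = 232·0.8167·0.1190 − 257·0.9802·0.0808 = 22.5475 − 20.3544 = 2.1930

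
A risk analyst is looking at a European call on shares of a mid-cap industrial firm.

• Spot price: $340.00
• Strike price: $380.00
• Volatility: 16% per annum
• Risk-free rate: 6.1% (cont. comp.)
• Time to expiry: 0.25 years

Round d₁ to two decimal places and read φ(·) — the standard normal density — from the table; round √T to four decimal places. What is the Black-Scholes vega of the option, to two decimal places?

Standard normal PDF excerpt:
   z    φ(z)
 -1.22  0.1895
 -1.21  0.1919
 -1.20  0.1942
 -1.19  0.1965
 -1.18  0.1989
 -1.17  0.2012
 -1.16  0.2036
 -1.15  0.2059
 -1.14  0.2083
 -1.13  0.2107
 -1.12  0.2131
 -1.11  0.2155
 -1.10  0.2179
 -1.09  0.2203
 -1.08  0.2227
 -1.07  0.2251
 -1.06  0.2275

34.61

σ√T = 0.16·√0.25 = 0.0800
d₁ = [ln(340/380) + (0.061 + 0.16²/2)·0.25] / 0.0800 = [-0.1112 + 0.0185] / 0.0800 = -1.1597 → -1.16
√T = √0.25 = 0.5000
φ(d₁) = φ(-1.16) = 0.2036
vega = S·φ(d₁)·√T = 340·0.2036·0.5000 = 34.6120
(The put has the same vega.)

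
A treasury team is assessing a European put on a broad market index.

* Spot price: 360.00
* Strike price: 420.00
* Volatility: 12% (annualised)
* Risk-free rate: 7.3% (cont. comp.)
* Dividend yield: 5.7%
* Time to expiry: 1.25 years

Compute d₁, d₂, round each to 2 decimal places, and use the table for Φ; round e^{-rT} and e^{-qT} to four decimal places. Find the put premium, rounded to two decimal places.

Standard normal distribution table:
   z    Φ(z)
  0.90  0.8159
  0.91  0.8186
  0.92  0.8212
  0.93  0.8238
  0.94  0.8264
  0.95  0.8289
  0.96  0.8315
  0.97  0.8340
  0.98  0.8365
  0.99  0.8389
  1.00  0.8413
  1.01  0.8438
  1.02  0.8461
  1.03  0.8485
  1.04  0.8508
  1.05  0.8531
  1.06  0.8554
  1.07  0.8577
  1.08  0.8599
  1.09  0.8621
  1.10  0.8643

52.66

σ√T = 0.12·√1.25 = 0.1342
d₁ = [ln(360/420) + (0.073 − 0.057 + 0.12²/2)·1.25] / 0.1342 = [-0.1542 + 0.0290] / 0.1342 = -0.9328 ⇒ -0.93
d₂ = d₁ − σ√T = -0.9328 − 0.1342 = -1.0670 ⇒ -1.07
exp(−qT) = exp(−0.057·1.25) = 0.9312;  exp(−rT) = exp(−0.073·1.25) = 0.9128
N(−d₂) = N(1.07) = 0.8577;  N(−d₁) = N(0.93) = 0.8238
P = 420·0.9128·0.8577 − 360·0.9312·0.8238 = 328.8216 − 276.1641 = 52.6575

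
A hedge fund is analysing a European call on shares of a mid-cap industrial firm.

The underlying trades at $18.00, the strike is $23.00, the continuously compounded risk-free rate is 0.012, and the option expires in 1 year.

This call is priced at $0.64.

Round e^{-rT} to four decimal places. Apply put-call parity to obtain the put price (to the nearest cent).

e^(−rT) = e^(−0.012·1) = 0.9881
Put-call parity: C − P = S − K·e^(−rT) = 18 − 23·0.9881 = 18 − 22.7263 = -4.7263
P = C − (C − P) = 0.64 − (-4.7263) = 5.3663

$5.37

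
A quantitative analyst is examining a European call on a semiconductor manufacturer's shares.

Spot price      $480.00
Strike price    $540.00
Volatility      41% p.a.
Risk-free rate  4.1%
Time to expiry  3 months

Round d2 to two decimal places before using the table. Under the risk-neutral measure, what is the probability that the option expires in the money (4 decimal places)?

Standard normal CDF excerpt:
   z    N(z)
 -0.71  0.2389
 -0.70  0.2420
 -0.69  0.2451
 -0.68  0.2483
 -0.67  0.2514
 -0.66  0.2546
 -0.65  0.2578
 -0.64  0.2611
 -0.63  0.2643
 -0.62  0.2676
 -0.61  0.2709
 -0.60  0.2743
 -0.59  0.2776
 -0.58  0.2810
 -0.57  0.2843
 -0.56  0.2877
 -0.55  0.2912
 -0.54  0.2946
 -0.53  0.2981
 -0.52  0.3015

σ√T = 0.41 × 0.5000 = 0.2050
d₁ = [ln(480/540) + (0.041 + 0.41²/2)·0.25] / 0.2050 = [-0.1178 + 0.0313] / 0.2050 = -0.4221 ≈ -0.42
d₂ = d₁ − σ√T = -0.4221 − 0.2050 = -0.6271 ≈ -0.63
Pr(exercise) under Q = N(d₂) = 0.2643

0.2643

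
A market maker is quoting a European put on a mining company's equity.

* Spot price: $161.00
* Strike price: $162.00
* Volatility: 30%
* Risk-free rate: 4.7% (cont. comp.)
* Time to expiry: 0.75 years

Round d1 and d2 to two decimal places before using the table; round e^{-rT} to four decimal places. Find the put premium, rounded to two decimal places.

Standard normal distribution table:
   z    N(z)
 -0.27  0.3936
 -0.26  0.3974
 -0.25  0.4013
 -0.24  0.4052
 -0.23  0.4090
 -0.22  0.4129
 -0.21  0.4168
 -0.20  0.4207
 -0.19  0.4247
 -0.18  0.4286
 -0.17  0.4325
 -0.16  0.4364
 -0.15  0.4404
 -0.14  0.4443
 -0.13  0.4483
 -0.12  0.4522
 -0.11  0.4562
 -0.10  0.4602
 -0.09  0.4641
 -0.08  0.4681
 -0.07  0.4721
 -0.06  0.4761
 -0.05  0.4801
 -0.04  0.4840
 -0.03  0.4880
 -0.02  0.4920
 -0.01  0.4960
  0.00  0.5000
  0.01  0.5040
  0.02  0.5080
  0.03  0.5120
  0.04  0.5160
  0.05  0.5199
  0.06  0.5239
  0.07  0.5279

σ√T = 0.3 × 0.8660 = 0.2598
d₁ = [ln(161/162) + (0.047 + 0.3²/2)·0.75] / 0.2598 = [-0.0062 + 0.0690] / 0.2598 = 0.2417 ⇒ 0.24
d₂ = d₁ − σ√T = 0.2417 − 0.2598 = -0.0181 ⇒ -0.02
e^(−rT) = e^(−0.047·0.75) = 0.9654
N(−d₂) = N(0.02) = 0.5080;  N(−d₁) = N(-0.24) = 0.4052
P = 162·0.9654·0.5080 − 161·0.4052 = 79.4486 − 65.2372 = 14.2114

$14.21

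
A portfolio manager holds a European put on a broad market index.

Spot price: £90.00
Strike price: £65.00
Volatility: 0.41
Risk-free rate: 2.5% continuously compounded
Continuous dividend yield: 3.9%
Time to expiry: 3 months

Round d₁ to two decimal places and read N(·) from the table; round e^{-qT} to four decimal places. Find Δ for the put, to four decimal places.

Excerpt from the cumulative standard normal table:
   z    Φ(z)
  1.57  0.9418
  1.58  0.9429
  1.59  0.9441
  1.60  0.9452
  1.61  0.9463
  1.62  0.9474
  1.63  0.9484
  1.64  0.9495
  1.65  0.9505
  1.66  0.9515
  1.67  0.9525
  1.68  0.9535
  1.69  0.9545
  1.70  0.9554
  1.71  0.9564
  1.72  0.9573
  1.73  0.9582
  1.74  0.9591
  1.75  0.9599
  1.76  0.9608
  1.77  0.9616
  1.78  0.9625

σ√T = 0.41·√0.25 = 0.2050
ln(S/K) + (r − q + σ²/2)T = ln(90/65) + (0.025 − 0.039 + 0.41²/2)·0.25 = 0.3254 + 0.0175 = 0.3429
d₁ = 0.3429 / 0.2050 = 1.6729 ⇒ 1.67
N(d₁) = N(1.67) = 0.9525
Δ_put = exp(−qT)·(N(d₁) − 1) = 0.9903·(0.9525 − 1) = -0.0470

-0.0470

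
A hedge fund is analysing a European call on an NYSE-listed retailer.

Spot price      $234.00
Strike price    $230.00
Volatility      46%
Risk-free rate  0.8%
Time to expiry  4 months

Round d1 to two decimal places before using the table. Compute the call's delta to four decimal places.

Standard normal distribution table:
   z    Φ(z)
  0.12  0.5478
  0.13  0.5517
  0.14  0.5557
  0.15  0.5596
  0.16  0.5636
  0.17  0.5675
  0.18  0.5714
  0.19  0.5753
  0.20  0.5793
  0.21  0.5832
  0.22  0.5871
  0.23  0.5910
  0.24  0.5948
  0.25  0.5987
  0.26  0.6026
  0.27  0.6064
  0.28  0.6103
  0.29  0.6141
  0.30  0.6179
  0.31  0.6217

σ√T = 0.46 × 0.5774 = 0.2656
d₁ = [ln(234/230) + (0.008 + 0.46²/2)·0.3333] / 0.2656 = [0.0172 + 0.0379] / 0.2656 = 0.2078 ≈ 0.21
N(d₁) = N(0.21) = 0.5832
Δ_call = N(d₁) = 0.5832

0.5832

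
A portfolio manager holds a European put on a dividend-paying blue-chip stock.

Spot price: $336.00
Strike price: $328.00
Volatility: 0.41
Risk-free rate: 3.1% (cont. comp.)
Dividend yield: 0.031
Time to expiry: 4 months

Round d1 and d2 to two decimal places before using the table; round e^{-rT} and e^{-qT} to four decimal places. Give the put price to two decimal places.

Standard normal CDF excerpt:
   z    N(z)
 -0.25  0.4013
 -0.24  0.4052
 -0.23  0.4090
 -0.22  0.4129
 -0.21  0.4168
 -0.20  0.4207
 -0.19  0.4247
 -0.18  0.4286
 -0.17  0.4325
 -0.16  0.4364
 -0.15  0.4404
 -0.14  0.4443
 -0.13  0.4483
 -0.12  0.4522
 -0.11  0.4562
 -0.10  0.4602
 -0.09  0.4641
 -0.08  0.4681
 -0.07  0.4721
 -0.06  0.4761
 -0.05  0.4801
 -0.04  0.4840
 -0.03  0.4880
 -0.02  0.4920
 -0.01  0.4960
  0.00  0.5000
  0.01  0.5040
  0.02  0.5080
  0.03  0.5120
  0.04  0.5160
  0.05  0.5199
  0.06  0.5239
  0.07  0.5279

σ√T = 0.41·√0.3333 = 0.2367
d₁ = [ln(336/328) + (0.031 − 0.031 + ½·0.41²)·0.3333] / (σ√T) = (0.0241 + 0.0280) / 0.2367 = 0.2202 which rounds to 0.22
d₂ = 0.2202 − 0.2367 = -0.0166 which rounds to -0.02
exp(−qT) = exp(−0.031·0.3333) = 0.9897;  exp(−rT) = exp(−0.031·0.3333) = 0.9897
N(−d₂) = N(0.02) = 0.5080;  N(−d₁) = N(-0.22) = 0.4129
P = 328·0.9897·0.5080 − 336·0.9897·0.4129 = 164.9078 − 137.3054 = 27.6023

$27.60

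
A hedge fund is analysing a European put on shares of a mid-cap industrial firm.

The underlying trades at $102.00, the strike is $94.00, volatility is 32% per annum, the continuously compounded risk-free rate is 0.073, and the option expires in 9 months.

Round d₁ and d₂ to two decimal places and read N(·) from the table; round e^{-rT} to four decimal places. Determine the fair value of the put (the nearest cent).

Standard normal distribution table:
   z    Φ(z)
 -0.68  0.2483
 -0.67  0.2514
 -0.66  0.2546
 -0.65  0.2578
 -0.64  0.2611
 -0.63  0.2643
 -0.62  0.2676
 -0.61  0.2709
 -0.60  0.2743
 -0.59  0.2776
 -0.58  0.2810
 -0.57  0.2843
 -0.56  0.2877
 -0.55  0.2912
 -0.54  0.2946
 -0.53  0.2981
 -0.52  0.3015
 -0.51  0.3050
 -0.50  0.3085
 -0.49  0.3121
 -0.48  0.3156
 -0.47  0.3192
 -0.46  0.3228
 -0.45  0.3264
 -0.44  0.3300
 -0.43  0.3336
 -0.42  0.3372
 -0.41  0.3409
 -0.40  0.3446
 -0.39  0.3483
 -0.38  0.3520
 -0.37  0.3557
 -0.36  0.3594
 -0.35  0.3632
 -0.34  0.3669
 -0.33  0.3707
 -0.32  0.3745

$5.36

T = 0.75;  σ√T = 0.2771
d₁ = [ln(102/94) + (0.073 + 0.32²/2)·0.75] / 0.2771 = [0.0817 + 0.0932] / 0.2771 = 0.6309 → 0.63
d₂ = d₁ − σ√T = 0.6309 − 0.2771 = 0.3537 → 0.35
exp(−rT) = exp(−0.073·0.75) = 0.9467
N(−d₂) = N(-0.35) = 0.3632;  N(−d₁) = N(-0.63) = 0.2643
P = 94·0.9467·0.3632 − 102·0.2643 = 32.3211 − 26.9586 = 5.3625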